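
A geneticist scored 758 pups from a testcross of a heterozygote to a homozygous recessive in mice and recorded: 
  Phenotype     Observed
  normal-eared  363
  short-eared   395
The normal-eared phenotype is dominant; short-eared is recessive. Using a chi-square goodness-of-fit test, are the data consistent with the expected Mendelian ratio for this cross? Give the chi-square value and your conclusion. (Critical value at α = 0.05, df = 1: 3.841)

1.351; consistent

A testcross of a heterozygote (Aa × aa) gives a 1:1 phenotypic ratio.
Total ratio parts = 2. Expected numbers out of 758:
  normal-eared: 758 × 1/2 = 379
  short-eared: 758 × 1/2 = 379
χ² = Σ (O − E)² / E
  normal-eared: (363 − 379)² / 379 = 0.6755
  short-eared: (395 − 379)² / 379 = 0.6755
χ² = 0.6755 + 0.6755 = 1.351
Degrees of freedom = 2 − 1 = 1; critical value at α = 0.05 is 3.841.
Since 1.351 < 3.841, we fail to reject the null hypothesis — the data are consistent with the 1:1 ratio.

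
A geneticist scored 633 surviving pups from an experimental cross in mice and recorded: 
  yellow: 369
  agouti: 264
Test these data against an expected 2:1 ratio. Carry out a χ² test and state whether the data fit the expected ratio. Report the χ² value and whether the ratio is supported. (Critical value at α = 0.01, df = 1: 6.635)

Under the 2:1 hypothesis (Σ ratio = 3, N = 633):
  yellow: 633 × 2/3 = 422
  agouti: 633 × 1/3 = 211
χ² = Σ (O − E)² / E
  yellow: (369 − 422)² / 422 = 6.6564
  agouti: (264 − 211)² / 211 = 13.3128
χ² = 6.6564 + 13.3128 = 19.9692 ≈ 19.969
Degrees of freedom = 2 − 1 = 1; critical value at α = 0.01 is 6.635.
Since 19.969 > 6.635, we reject the null hypothesis — the data do not fit the 2:1 ratio.

19.969; not consistent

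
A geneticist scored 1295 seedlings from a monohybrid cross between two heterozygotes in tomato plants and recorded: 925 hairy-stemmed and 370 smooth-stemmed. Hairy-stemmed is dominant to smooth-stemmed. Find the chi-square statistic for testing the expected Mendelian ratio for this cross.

For a monohybrid cross between heterozygotes with complete dominance, the expected phenotypic ratio is 3:1.
Under the 3:1 hypothesis (Σ ratio = 4, N = 1295):
  hairy-stemmed: 1295 × 3/4 = 971.25
  smooth-stemmed: 1295 × 1/4 = 323.75
χ² = Σ (O − E)² / E
  hairy-stemmed: (925 − 971.25)² / 971.25 = 2.2024
  smooth-stemmed: (370 − 323.75)² / 323.75 = 6.6071
χ² = 2.2024 + 6.6071 = 8.8095 ≈ 8.810

8.810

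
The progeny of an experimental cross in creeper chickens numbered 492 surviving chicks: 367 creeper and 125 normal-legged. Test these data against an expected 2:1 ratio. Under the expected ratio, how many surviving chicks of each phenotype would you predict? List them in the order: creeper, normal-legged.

328, 164

Under the 2:1 hypothesis (Σ ratio = 3, N = 492):
  creeper: 492 × 2/3 = 328
  normal-legged: 492 × 1/3 = 164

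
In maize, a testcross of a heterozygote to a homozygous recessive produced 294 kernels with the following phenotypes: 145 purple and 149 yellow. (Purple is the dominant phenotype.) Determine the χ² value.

A testcross of a heterozygote (Aa × aa) gives a 1:1 phenotypic ratio.
The 1:1 ratio has 2 parts, so with N = 294 the expected counts are:
  purple: 294 × 1/2 = 147
  yellow: 294 × 1/2 = 147
χ² = Σ (O − E)² / E
  purple: (145 − 147)² / 147 = 0.0272
  yellow: (149 − 147)² / 147 = 0.0272
χ² = 0.0272 + 0.0272 = 0.0544 ≈ 0.054

0.054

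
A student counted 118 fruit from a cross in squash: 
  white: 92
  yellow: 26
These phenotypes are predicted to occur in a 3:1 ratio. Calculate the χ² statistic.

0.554

Total ratio parts = 4. Expected numbers out of 118:
  white: 118 × 3/4 = 88.5
  yellow: 118 × 1/4 = 29.5
χ² = Σ (O − E)² / E
  white: (92 − 88.5)² / 88.5 = 0.1384
  yellow: (26 − 29.5)² / 29.5 = 0.4153
χ² = 0.1384 + 0.4153 = 0.5537 ≈ 0.554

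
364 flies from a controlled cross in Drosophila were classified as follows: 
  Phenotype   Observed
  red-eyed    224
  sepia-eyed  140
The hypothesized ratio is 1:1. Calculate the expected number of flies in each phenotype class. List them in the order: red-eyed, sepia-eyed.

The 1:1 ratio has 2 parts, so with N = 364 the expected counts are:
  red-eyed: 364 × 1/2 = 182
  sepia-eyed: 364 × 1/2 = 182

182, 182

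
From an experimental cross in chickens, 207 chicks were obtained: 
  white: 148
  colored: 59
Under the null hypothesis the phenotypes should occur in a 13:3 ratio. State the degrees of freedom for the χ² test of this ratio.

1

A goodness-of-fit test with 2 phenotype classes has df = 2 − 1 = 1.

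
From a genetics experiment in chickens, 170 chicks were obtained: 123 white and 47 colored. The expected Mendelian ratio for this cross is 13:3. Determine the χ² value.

The 13:3 ratio has 16 parts, so with N = 170 the expected counts are:
  white: 170 × 13/16 = 138.125
  colored: 170 × 3/16 = 31.875
χ² = Σ (O − E)² / E
  white: (123 − 138.125)² / 138.125 = 1.6562
  colored: (47 − 31.875)² / 31.875 = 7.1770
χ² = 1.6562 + 7.1770 = 8.8332 ≈ 8.833

8.833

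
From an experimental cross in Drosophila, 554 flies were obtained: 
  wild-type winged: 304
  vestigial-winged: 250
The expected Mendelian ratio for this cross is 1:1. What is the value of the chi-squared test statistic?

5.264

Total ratio parts = 2. Expected numbers out of 554:
  wild-type winged: 554 × 1/2 = 277
  vestigial-winged: 554 × 1/2 = 277
χ² = Σ (O − E)² / E
  wild-type winged: (304 − 277)² / 277 = 2.6318
  vestigial-winged: (250 − 277)² / 277 = 2.6318
χ² = 2.6318 + 2.6318 = 5.2636 ≈ 5.264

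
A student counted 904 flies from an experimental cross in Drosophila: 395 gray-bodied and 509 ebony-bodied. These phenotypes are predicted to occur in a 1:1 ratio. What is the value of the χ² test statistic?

Total ratio parts = 2. Expected numbers out of 904:
  gray-bodied: 904 × 1/2 = 452
  ebony-bodied: 904 × 1/2 = 452
χ² = Σ (O − E)² / E
  gray-bodied: (395 − 452)² / 452 = 7.1881
  ebony-bodied: (509 − 452)² / 452 = 7.1881
χ² = 7.1881 + 7.1881 = 14.3762 ≈ 14.376

14.376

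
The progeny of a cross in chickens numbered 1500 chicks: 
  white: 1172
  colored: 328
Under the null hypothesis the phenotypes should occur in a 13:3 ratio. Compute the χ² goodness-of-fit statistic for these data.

9.564

Under the 13:3 hypothesis (Σ ratio = 16, N = 1500):
  white: 1500 × 13/16 = 1218.75
  colored: 1500 × 3/16 = 281.25
χ² = Σ (O − E)² / E
  white: (1172 − 1218.75)² / 1218.75 = 1.7933
  colored: (328 − 281.25)² / 281.25 = 7.7709
χ² = 1.7933 + 7.7709 = 9.5642 ≈ 9.564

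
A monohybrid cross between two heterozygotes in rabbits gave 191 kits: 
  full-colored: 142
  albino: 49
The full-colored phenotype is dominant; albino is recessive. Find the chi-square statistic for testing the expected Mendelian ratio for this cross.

0.044

For a monohybrid cross between heterozygotes with complete dominance, the expected phenotypic ratio is 3:1.
Expected counts for N = 191 under a 3:1 ratio (total parts = 4):
  full-colored: 191 × 3/4 = 143.25
  albino: 191 × 1/4 = 47.75
χ² = Σ (O − E)² / E
  full-colored: (142 − 143.25)² / 143.25 = 0.0109
  albino: (49 − 47.75)² / 47.75 = 0.0327
χ² = 0.0109 + 0.0327 = 0.0436 ≈ 0.044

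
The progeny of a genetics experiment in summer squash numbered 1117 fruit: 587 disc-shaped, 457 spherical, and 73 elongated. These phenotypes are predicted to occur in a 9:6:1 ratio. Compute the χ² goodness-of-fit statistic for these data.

6.332

Expected counts for N = 1117 under a 9:6:1 ratio (total parts = 16):
  disc-shaped: 1117 × 9/16 = 628.3125
  spherical: 1117 × 6/16 = 418.875
  elongated: 1117 × 1/16 = 69.8125
χ² = Σ (O − E)² / E
  disc-shaped: (587 − 628.3125)² / 628.3125 = 2.7164
  spherical: (457 − 418.875)² / 418.875 = 3.4700
  elongated: (73 − 69.8125)² / 69.8125 = 0.1455
χ² = 2.7164 + 3.4700 + 0.1455 = 6.3319 ≈ 6.332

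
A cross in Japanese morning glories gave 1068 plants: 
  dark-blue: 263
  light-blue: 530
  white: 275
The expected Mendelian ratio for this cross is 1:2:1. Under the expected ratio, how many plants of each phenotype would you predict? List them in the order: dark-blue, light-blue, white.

267, 534, 267

The 1:2:1 ratio has 4 parts, so with N = 1068 the expected counts are:
  dark-blue: 1068 × 1/4 = 267
  light-blue: 1068 × 2/4 = 534
  white: 1068 × 1/4 = 267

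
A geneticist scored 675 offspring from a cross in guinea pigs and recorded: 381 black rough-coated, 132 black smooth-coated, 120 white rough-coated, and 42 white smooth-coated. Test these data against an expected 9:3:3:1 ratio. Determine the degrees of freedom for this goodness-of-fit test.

3

A goodness-of-fit test with 4 phenotype classes has df = 4 − 1 = 3.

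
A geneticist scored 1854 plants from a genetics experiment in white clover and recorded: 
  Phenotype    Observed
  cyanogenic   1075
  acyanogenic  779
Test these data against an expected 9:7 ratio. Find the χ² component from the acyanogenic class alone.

1.272

The 9:7 ratio has 16 parts, so with N = 1854 the expected counts are:
  cyanogenic: 1854 × 9/16 = 1042.875
  acyanogenic: 1854 × 7/16 = 811.125
Contribution of acyanogenic: (779 − 811.125)² / 811.125 = 1.2723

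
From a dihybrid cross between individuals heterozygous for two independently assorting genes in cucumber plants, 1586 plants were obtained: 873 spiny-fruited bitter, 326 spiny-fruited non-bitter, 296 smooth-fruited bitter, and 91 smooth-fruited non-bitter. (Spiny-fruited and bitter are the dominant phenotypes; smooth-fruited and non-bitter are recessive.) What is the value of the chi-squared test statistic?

A dihybrid F₂ with independent assortment and complete dominance at both loci gives a 9:3:3:1 phenotypic ratio.
Expected counts for N = 1586 under a 9:3:3:1 ratio (total parts = 16):
  spiny-fruited bitter: 1586 × 9/16 = 892.125
  spiny-fruited non-bitter: 1586 × 3/16 = 297.375
  smooth-fruited bitter: 1586 × 3/16 = 297.375
  smooth-fruited non-bitter: 1586 × 1/16 = 99.125
χ² = Σ (O − E)² / E
  spiny-fruited bitter: (873 − 892.125)² / 892.125 = 0.4100
  spiny-fruited non-bitter: (326 − 297.375)² / 297.375 = 2.7554
  smooth-fruited bitter: (296 − 297.375)² / 297.375 = 0.0064
  smooth-fruited non-bitter: (91 − 99.125)² / 99.125 = 0.6660
χ² = 0.4100 + 2.7554 + 0.0064 + 0.6660 = 3.8378 ≈ 3.838

3.838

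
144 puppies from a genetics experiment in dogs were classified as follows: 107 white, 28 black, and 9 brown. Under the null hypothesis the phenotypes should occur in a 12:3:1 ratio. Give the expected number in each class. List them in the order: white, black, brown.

108, 27, 9

Total ratio parts = 16. Expected numbers out of 144:
  white: 144 × 12/16 = 108
  black: 144 × 3/16 = 27
  brown: 144 × 1/16 = 9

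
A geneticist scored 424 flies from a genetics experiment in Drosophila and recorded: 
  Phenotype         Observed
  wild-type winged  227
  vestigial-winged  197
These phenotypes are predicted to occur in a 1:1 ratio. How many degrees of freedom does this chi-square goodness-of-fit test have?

1

A goodness-of-fit test with 2 phenotype classes has df = 2 − 1 = 1.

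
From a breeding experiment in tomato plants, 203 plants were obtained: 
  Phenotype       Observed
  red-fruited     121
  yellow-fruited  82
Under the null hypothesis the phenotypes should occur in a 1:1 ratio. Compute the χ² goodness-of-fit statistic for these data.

7.493

The 1:1 ratio has 2 parts, so with N = 203 the expected counts are:
  red-fruited: 203 × 1/2 = 101.5
  yellow-fruited: 203 × 1/2 = 101.5
χ² = Σ (O − E)² / E
  red-fruited: (121 − 101.5)² / 101.5 = 3.7463
  yellow-fruited: (82 − 101.5)² / 101.5 = 3.7463
χ² = 3.7463 + 3.7463 = 7.4926 ≈ 7.493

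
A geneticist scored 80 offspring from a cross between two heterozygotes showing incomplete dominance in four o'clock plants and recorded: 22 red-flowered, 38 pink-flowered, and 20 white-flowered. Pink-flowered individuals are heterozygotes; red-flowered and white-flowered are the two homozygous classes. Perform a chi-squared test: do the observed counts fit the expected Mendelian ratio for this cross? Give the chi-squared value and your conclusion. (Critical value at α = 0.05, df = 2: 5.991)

With incomplete dominance, a heterozygote × heterozygote cross gives a 1:2:1 phenotypic ratio.
The 1:2:1 ratio has 4 parts, so with N = 80 the expected counts are:
  red-flowered: 80 × 1/4 = 20
  pink-flowered: 80 × 2/4 = 40
  white-flowered: 80 × 1/4 = 20
χ² = Σ (O − E)² / E
  red-flowered: (22 − 20)² / 20 = 0.2000
  pink-flowered: (38 − 40)² / 40 = 0.1000
  white-flowered: (20 − 20)² / 20 = 0.0000
χ² = 0.2000 + 0.1000 + 0.0000 = 0.300
Degrees of freedom = 3 − 1 = 2; critical value at α = 0.05 is 5.991.
Since 0.300 < 5.991, we fail to reject the null hypothesis — the data are consistent with the 1:2:1 ratio.

0.300; consistent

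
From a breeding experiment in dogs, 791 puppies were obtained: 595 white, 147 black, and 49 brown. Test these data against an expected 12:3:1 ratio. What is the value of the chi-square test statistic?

The 12:3:1 ratio has 16 parts, so with N = 791 the expected counts are:
  white: 791 × 12/16 = 593.25
  black: 791 × 3/16 = 148.3125
  brown: 791 × 1/16 = 49.4375
χ² = Σ (O − E)² / E
  white: (595 − 593.25)² / 593.25 = 0.0052
  black: (147 − 148.3125)² / 148.3125 = 0.0116
  brown: (49 − 49.4375)² / 49.4375 = 0.0039
χ² = 0.0052 + 0.0116 + 0.0039 = 0.0207 ≈ 0.021

0.021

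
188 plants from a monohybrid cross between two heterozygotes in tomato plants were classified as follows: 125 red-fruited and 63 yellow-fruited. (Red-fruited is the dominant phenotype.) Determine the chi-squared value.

For a monohybrid cross between heterozygotes with complete dominance, the expected phenotypic ratio is 3:1.
Under the 3:1 hypothesis (Σ ratio = 4, N = 188):
  red-fruited: 188 × 3/4 = 141
  yellow-fruited: 188 × 1/4 = 47
χ² = Σ (O − E)² / E
  red-fruited: (125 − 141)² / 141 = 1.8156
  yellow-fruited: (63 − 47)² / 47 = 5.4468
χ² = 1.8156 + 5.4468 = 7.2624 ≈ 7.262

7.262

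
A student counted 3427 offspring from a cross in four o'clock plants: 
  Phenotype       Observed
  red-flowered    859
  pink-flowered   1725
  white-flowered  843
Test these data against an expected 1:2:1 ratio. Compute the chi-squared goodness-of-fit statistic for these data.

0.304

Total ratio parts = 4. Expected numbers out of 3427:
  red-flowered: 3427 × 1/4 = 856.75
  pink-flowered: 3427 × 2/4 = 1713.5
  white-flowered: 3427 × 1/4 = 856.75
χ² = Σ (O − E)² / E
  red-flowered: (859 − 856.75)² / 856.75 = 0.0059
  pink-flowered: (1725 − 1713.5)² / 1713.5 = 0.0772
  white-flowered: (843 − 856.75)² / 856.75 = 0.2207
χ² = 0.0059 + 0.0772 + 0.2207 = 0.3038 ≈ 0.304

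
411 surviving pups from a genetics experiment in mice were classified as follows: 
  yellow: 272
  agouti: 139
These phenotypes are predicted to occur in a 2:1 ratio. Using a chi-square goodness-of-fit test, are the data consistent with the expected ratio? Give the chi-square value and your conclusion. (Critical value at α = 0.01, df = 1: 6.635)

The 2:1 ratio has 3 parts, so with N = 411 the expected counts are:
  yellow: 411 × 2/3 = 274
  agouti: 411 × 1/3 = 137
χ² = Σ (O − E)² / E
  yellow: (272 − 274)² / 274 = 0.0146
  agouti: (139 − 137)² / 137 = 0.0292
χ² = 0.0146 + 0.0292 = 0.0438 ≈ 0.044
Degrees of freedom = 2 − 1 = 1; critical value at α = 0.01 is 6.635.
Since 0.044 < 6.635, we fail to reject the null hypothesis — the data are consistent with the 2:1 ratio.

0.044; consistent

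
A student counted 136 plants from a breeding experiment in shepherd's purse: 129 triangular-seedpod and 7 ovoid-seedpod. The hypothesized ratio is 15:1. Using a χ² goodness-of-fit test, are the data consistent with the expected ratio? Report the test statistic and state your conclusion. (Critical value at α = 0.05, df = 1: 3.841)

0.282; consistent

The 15:1 ratio has 16 parts, so with N = 136 the expected counts are:
  triangular-seedpod: 136 × 15/16 = 127.5
  ovoid-seedpod: 136 × 1/16 = 8.5
χ² = Σ (O − E)² / E
  triangular-seedpod: (129 − 127.5)² / 127.5 = 0.0176
  ovoid-seedpod: (7 − 8.5)² / 8.5 = 0.2647
χ² = 0.0176 + 0.2647 = 0.2823 ≈ 0.282
Degrees of freedom = 2 − 1 = 1; critical value at α = 0.05 is 3.841.
Since 0.282 < 3.841, we fail to reject the null hypothesis — the data are consistent with the 15:1 ratio.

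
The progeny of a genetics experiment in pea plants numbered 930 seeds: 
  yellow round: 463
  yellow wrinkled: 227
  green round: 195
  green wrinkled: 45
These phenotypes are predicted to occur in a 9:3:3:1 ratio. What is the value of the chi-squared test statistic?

Total ratio parts = 16. Expected numbers out of 930:
  yellow round: 930 × 9/16 = 523.125
  yellow wrinkled: 930 × 3/16 = 174.375
  green round: 930 × 3/16 = 174.375
  green wrinkled: 930 × 1/16 = 58.125
χ² = Σ (O − E)² / E
  yellow round: (463 − 523.125)² / 523.125 = 6.9104
  yellow wrinkled: (227 − 174.375)² / 174.375 = 15.8818
  green round: (195 − 174.375)² / 174.375 = 2.4395
  green wrinkled: (45 − 58.125)² / 58.125 = 2.9637
χ² = 6.9104 + 15.8818 + 2.4395 + 2.9637 = 28.1954 ≈ 28.195

28.195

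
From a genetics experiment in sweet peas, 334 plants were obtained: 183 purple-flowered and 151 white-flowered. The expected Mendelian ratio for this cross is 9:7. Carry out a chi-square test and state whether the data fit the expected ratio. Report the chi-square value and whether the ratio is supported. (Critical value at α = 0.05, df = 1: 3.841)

The 9:7 ratio has 16 parts, so with N = 334 the expected counts are:
  purple-flowered: 334 × 9/16 = 187.875
  white-flowered: 334 × 7/16 = 146.125
χ² = Σ (O − E)² / E
  purple-flowered: (183 − 187.875)² / 187.875 = 0.1265
  white-flowered: (151 − 146.125)² / 146.125 = 0.1626
χ² = 0.1265 + 0.1626 = 0.2891 ≈ 0.289
Degrees of freedom = 2 − 1 = 1; critical value at α = 0.05 is 3.841.
Since 0.289 < 3.841, we fail to reject the null hypothesis — the data are consistent with the 9:7 ratio.

0.289; consistent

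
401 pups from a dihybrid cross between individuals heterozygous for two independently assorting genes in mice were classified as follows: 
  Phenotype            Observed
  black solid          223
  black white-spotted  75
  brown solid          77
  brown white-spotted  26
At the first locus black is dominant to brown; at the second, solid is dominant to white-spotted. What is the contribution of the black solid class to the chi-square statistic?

0.029

A dihybrid F₂ with independent assortment and complete dominance at both loci gives a 9:3:3:1 phenotypic ratio.
Total ratio parts = 16. Expected numbers out of 401:
  black solid: 401 × 9/16 = 225.5625
  black white-spotted: 401 × 3/16 = 75.1875
  brown solid: 401 × 3/16 = 75.1875
  brown white-spotted: 401 × 1/16 = 25.0625
Contribution of black solid: (223 − 225.5625)² / 225.5625 = 0.0291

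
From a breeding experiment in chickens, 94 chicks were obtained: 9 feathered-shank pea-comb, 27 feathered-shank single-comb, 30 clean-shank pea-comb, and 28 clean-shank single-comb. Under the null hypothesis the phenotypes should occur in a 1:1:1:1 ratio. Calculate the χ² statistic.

12.128

Under the 1:1:1:1 hypothesis (Σ ratio = 4, N = 94):
  feathered-shank pea-comb: 94 × 1/4 = 23.5
  feathered-shank single-comb: 94 × 1/4 = 23.5
  clean-shank pea-comb: 94 × 1/4 = 23.5
  clean-shank single-comb: 94 × 1/4 = 23.5
χ² = Σ (O − E)² / E
  feathered-shank pea-comb: (9 − 23.5)² / 23.5 = 8.9468
  feathered-shank single-comb: (27 − 23.5)² / 23.5 = 0.5213
  clean-shank pea-comb: (30 − 23.5)² / 23.5 = 1.7979
  clean-shank single-comb: (28 − 23.5)² / 23.5 = 0.8617
χ² = 8.9468 + 0.5213 + 1.7979 + 0.8617 = 12.1277 ≈ 12.128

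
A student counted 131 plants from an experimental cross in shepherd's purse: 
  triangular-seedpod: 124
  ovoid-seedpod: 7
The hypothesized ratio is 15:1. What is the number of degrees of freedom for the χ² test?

A goodness-of-fit test with 2 phenotype classes has df = 2 − 1 = 1.

1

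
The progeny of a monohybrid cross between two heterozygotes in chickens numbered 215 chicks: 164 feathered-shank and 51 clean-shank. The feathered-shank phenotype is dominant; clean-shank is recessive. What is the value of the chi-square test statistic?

For a monohybrid cross between heterozygotes with complete dominance, the expected phenotypic ratio is 3:1.
The 3:1 ratio has 4 parts, so with N = 215 the expected counts are:
  feathered-shank: 215 × 3/4 = 161.25
  clean-shank: 215 × 1/4 = 53.75
χ² = Σ (O − E)² / E
  feathered-shank: (164 − 161.25)² / 161.25 = 0.0469
  clean-shank: (51 − 53.75)² / 53.75 = 0.1407
χ² = 0.0469 + 0.1407 = 0.1876 ≈ 0.188

0.188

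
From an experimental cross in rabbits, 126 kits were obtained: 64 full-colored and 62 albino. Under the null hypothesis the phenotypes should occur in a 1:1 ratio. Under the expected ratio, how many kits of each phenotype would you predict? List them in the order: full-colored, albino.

Total ratio parts = 2. Expected numbers out of 126:
  full-colored: 126 × 1/2 = 63
  albino: 126 × 1/2 = 63

63, 63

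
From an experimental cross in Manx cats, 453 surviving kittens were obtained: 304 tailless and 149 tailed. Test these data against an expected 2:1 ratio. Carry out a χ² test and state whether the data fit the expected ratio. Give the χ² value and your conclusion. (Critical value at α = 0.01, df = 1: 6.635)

0.040; consistent

Under the 2:1 hypothesis (Σ ratio = 3, N = 453):
  tailless: 453 × 2/3 = 302
  tailed: 453 × 1/3 = 151
χ² = Σ (O − E)² / E
  tailless: (304 − 302)² / 302 = 0.0132
  tailed: (149 − 151)² / 151 = 0.0265
χ² = 0.0132 + 0.0265 = 0.0397 ≈ 0.040
Degrees of freedom = 2 − 1 = 1; critical value at α = 0.01 is 6.635.
Since 0.040 < 6.635, we fail to reject the null hypothesis — the data are consistent with the 2:1 ratio.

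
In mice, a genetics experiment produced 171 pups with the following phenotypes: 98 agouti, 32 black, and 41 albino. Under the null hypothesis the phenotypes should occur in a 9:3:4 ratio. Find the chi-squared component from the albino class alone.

The 9:3:4 ratio has 16 parts, so with N = 171 the expected counts are:
  agouti: 171 × 9/16 = 96.1875
  black: 171 × 3/16 = 32.0625
  albino: 171 × 4/16 = 42.75
Contribution of albino: (41 − 42.75)² / 42.75 = 0.0716

0.072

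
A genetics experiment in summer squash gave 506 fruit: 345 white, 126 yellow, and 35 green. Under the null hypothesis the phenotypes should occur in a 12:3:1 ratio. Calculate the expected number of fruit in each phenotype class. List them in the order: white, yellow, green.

The 12:3:1 ratio has 16 parts, so with N = 506 the expected counts are:
  white: 506 × 12/16 = 379.5
  yellow: 506 × 3/16 = 94.875
  green: 506 × 1/16 = 31.625

379.5, 94.875, 31.625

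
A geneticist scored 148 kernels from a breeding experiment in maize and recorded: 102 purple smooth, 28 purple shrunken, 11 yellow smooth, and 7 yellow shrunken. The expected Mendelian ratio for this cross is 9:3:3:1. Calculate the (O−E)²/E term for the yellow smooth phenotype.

10.110

Total ratio parts = 16. Expected numbers out of 148:
  purple smooth: 148 × 9/16 = 83.25
  purple shrunken: 148 × 3/16 = 27.75
  yellow smooth: 148 × 3/16 = 27.75
  yellow shrunken: 148 × 1/16 = 9.25
Contribution of yellow smooth: (11 − 27.75)² / 27.75 = 10.1104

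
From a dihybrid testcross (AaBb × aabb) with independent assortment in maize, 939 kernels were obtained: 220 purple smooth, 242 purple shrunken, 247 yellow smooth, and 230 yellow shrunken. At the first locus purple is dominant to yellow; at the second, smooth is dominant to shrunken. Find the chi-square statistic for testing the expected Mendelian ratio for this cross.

A dihybrid testcross with independent assortment gives a 1:1:1:1 ratio.
Under the 1:1:1:1 hypothesis (Σ ratio = 4, N = 939):
  purple smooth: 939 × 1/4 = 234.75
  purple shrunken: 939 × 1/4 = 234.75
  yellow smooth: 939 × 1/4 = 234.75
  yellow shrunken: 939 × 1/4 = 234.75
χ² = Σ (O − E)² / E
  purple smooth: (220 − 234.75)² / 234.75 = 0.9268
  purple shrunken: (242 − 234.75)² / 234.75 = 0.2239
  yellow smooth: (247 − 234.75)² / 234.75 = 0.6392
  yellow shrunken: (230 − 234.75)² / 234.75 = 0.0961
χ² = 0.9268 + 0.2239 + 0.6392 + 0.0961 = 1.886

1.886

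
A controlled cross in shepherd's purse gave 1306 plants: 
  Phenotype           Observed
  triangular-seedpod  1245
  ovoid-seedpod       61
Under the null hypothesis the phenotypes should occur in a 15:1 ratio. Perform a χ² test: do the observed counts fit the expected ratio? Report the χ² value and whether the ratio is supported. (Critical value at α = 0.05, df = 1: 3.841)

5.559; not consistent

Total ratio parts = 16. Expected numbers out of 1306:
  triangular-seedpod: 1306 × 15/16 = 1224.375
  ovoid-seedpod: 1306 × 1/16 = 81.625
χ² = Σ (O − E)² / E
  triangular-seedpod: (1245 − 1224.375)² / 1224.375 = 0.3474
  ovoid-seedpod: (61 − 81.625)² / 81.625 = 5.2115
χ² = 0.3474 + 5.2115 = 5.5589 ≈ 5.559
Degrees of freedom = 2 − 1 = 1; critical value at α = 0.05 is 3.841.
Since 5.559 > 3.841, we reject the null hypothesis — the data do not fit the 15:1 ratio.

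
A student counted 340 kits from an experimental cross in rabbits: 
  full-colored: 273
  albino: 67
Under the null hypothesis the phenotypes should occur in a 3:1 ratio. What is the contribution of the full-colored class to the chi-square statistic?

1.271

The 3:1 ratio has 4 parts, so with N = 340 the expected counts are:
  full-colored: 340 × 3/4 = 255
  albino: 340 × 1/4 = 85
Contribution of full-colored: (273 − 255)² / 255 = 1.2706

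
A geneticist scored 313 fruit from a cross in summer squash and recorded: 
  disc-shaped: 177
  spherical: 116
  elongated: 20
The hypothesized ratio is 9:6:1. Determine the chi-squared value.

The 9:6:1 ratio has 16 parts, so with N = 313 the expected counts are:
  disc-shaped: 313 × 9/16 = 176.0625
  spherical: 313 × 6/16 = 117.375
  elongated: 313 × 1/16 = 19.5625
χ² = Σ (O − E)² / E
  disc-shaped: (177 − 176.0625)² / 176.0625 = 0.0050
  spherical: (116 − 117.375)² / 117.375 = 0.0161
  elongated: (20 − 19.5625)² / 19.5625 = 0.0098
χ² = 0.0050 + 0.0161 + 0.0098 = 0.0309 ≈ 0.031

0.031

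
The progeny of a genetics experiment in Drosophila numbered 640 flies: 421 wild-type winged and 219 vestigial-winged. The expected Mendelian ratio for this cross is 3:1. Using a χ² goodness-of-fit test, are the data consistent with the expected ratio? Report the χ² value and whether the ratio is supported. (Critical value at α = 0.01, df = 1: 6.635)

The 3:1 ratio has 4 parts, so with N = 640 the expected counts are:
  wild-type winged: 640 × 3/4 = 480
  vestigial-winged: 640 × 1/4 = 160
χ² = Σ (O − E)² / E
  wild-type winged: (421 − 480)² / 480 = 7.2521
  vestigial-winged: (219 − 160)² / 160 = 21.7563
χ² = 7.2521 + 21.7563 = 29.0084 ≈ 29.008
Degrees of freedom = 2 − 1 = 1; critical value at α = 0.01 is 6.635.
Since 29.008 > 6.635, we reject the null hypothesis — the data do not fit the 3:1 ratio.

29.008; not consistent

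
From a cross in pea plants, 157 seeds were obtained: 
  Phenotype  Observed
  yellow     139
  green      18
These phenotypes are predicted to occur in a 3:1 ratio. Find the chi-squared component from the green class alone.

11.505

Expected counts for N = 157 under a 3:1 ratio (total parts = 4):
  yellow: 157 × 3/4 = 117.75
  green: 157 × 1/4 = 39.25
Contribution of green: (18 − 39.25)² / 39.25 = 11.5048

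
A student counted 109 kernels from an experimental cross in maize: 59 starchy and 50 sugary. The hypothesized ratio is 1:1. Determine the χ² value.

0.743

Under the 1:1 hypothesis (Σ ratio = 2, N = 109):
  starchy: 109 × 1/2 = 54.5
  sugary: 109 × 1/2 = 54.5
χ² = Σ (O − E)² / E
  starchy: (59 − 54.5)² / 54.5 = 0.3716
  sugary: (50 − 54.5)² / 54.5 = 0.3716
χ² = 0.3716 + 0.3716 = 0.7432 ≈ 0.743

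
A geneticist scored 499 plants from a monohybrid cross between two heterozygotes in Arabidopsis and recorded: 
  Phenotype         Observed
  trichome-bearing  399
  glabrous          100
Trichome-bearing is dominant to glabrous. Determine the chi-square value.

For a monohybrid cross between heterozygotes with complete dominance, the expected phenotypic ratio is 3:1.
Total ratio parts = 4. Expected numbers out of 499:
  trichome-bearing: 499 × 3/4 = 374.25
  glabrous: 499 × 1/4 = 124.75
χ² = Σ (O − E)² / E
  trichome-bearing: (399 − 374.25)² / 374.25 = 1.6368
  glabrous: (100 − 124.75)² / 124.75 = 4.9103
χ² = 1.6368 + 4.9103 = 6.5471 ≈ 6.547

6.547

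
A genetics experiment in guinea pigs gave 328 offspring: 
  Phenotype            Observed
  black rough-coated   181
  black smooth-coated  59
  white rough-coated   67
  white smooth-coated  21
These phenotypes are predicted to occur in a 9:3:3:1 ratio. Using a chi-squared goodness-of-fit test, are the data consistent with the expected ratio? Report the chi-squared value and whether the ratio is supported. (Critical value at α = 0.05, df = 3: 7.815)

The 9:3:3:1 ratio has 16 parts, so with N = 328 the expected counts are:
  black rough-coated: 328 × 9/16 = 184.5
  black smooth-coated: 328 × 3/16 = 61.5
  white rough-coated: 328 × 3/16 = 61.5
  white smooth-coated: 328 × 1/16 = 20.5
χ² = Σ (O − E)² / E
  black rough-coated: (181 − 184.5)² / 184.5 = 0.0664
  black smooth-coated: (59 − 61.5)² / 61.5 = 0.1016
  white rough-coated: (67 − 61.5)² / 61.5 = 0.4919
  white smooth-coated: (21 − 20.5)² / 20.5 = 0.0122
χ² = 0.0664 + 0.1016 + 0.4919 + 0.0122 = 0.6721 ≈ 0.672
Degrees of freedom = 4 − 1 = 3; critical value at α = 0.05 is 7.815.
Since 0.672 < 7.815, we fail to reject the null hypothesis — the data are consistent with the 9:3:3:1 ratio.

0.672; consistent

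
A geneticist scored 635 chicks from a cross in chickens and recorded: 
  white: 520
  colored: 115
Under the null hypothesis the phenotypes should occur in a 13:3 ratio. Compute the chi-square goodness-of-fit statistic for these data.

0.171

Under the 13:3 hypothesis (Σ ratio = 16, N = 635):
  white: 635 × 13/16 = 515.9375
  colored: 635 × 3/16 = 119.0625
χ² = Σ (O − E)² / E
  white: (520 − 515.9375)² / 515.9375 = 0.0320
  colored: (115 − 119.0625)² / 119.0625 = 0.1386
χ² = 0.0320 + 0.1386 = 0.1706 ≈ 0.171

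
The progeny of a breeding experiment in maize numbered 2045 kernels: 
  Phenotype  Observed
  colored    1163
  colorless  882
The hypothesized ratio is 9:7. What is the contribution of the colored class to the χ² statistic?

0.140

Expected counts for N = 2045 under a 9:7 ratio (total parts = 16):
  colored: 2045 × 9/16 = 1150.3125
  colorless: 2045 × 7/16 = 894.6875
Contribution of colored: (1163 − 1150.3125)² / 1150.3125 = 0.1399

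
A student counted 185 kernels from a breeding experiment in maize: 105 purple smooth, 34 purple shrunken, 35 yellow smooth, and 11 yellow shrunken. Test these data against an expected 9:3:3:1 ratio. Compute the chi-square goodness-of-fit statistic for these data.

0.052

Under the 9:3:3:1 hypothesis (Σ ratio = 16, N = 185):
  purple smooth: 185 × 9/16 = 104.0625
  purple shrunken: 185 × 3/16 = 34.6875
  yellow smooth: 185 × 3/16 = 34.6875
  yellow shrunken: 185 × 1/16 = 11.5625
χ² = Σ (O − E)² / E
  purple smooth: (105 − 104.0625)² / 104.0625 = 0.0084
  purple shrunken: (34 − 34.6875)² / 34.6875 = 0.0136
  yellow smooth: (35 − 34.6875)² / 34.6875 = 0.0028
  yellow shrunken: (11 − 11.5625)² / 11.5625 = 0.0274
χ² = 0.0084 + 0.0136 + 0.0028 + 0.0274 = 0.0522 ≈ 0.052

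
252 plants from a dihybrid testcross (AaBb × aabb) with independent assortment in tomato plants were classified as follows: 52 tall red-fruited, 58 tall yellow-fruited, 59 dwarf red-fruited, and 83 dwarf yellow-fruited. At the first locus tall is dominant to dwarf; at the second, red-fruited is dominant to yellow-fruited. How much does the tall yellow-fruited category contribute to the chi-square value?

0.397

A dihybrid testcross with independent assortment gives a 1:1:1:1 ratio.
Total ratio parts = 4. Expected numbers out of 252:
  tall red-fruited: 252 × 1/4 = 63
  tall yellow-fruited: 252 × 1/4 = 63
  dwarf red-fruited: 252 × 1/4 = 63
  dwarf yellow-fruited: 252 × 1/4 = 63
Contribution of tall yellow-fruited: (58 − 63)² / 63 = 0.3968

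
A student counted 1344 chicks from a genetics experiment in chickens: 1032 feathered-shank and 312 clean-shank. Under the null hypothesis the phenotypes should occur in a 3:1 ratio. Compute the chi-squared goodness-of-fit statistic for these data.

2.286

Total ratio parts = 4. Expected numbers out of 1344:
  feathered-shank: 1344 × 3/4 = 1008
  clean-shank: 1344 × 1/4 = 336
χ² = Σ (O − E)² / E
  feathered-shank: (1032 − 1008)² / 1008 = 0.5714
  clean-shank: (312 − 336)² / 336 = 1.7143
χ² = 0.5714 + 1.7143 = 2.2857 ≈ 2.286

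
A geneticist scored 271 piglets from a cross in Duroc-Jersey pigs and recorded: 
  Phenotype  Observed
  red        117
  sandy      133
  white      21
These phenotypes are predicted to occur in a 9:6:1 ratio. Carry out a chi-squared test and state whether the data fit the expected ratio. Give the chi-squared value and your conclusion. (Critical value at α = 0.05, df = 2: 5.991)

18.899; not consistent

Total ratio parts = 16. Expected numbers out of 271:
  red: 271 × 9/16 = 152.4375
  sandy: 271 × 6/16 = 101.625
  white: 271 × 1/16 = 16.9375
χ² = Σ (O − E)² / E
  red: (117 − 152.4375)² / 152.4375 = 8.2382
  sandy: (133 − 101.625)² / 101.625 = 9.6865
  white: (21 − 16.9375)² / 16.9375 = 0.9744
χ² = 8.2382 + 9.6865 + 0.9744 = 18.8991 ≈ 18.899
Degrees of freedom = 3 − 1 = 2; critical value at α = 0.05 is 5.991.
Since 18.899 > 5.991, we reject the null hypothesis — the data do not fit the 9:6:1 ratio.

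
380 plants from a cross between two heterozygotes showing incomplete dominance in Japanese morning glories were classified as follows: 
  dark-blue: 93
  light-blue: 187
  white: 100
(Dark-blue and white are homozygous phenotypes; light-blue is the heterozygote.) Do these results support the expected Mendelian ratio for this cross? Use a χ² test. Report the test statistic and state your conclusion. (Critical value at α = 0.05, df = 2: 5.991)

0.353; consistent

With incomplete dominance, a heterozygote × heterozygote cross gives a 1:2:1 phenotypic ratio.
The 1:2:1 ratio has 4 parts, so with N = 380 the expected counts are:
  dark-blue: 380 × 1/4 = 95
  light-blue: 380 × 2/4 = 190
  white: 380 × 1/4 = 95
χ² = Σ (O − E)² / E
  dark-blue: (93 − 95)² / 95 = 0.0421
  light-blue: (187 − 190)² / 190 = 0.0474
  white: (100 − 95)² / 95 = 0.2632
χ² = 0.0421 + 0.0474 + 0.2632 = 0.3527 ≈ 0.353
Degrees of freedom = 3 − 1 = 2; critical value at α = 0.05 is 5.991.
Since 0.353 < 5.991, we fail to reject the null hypothesis — the data are consistent with the 1:2:1 ratio.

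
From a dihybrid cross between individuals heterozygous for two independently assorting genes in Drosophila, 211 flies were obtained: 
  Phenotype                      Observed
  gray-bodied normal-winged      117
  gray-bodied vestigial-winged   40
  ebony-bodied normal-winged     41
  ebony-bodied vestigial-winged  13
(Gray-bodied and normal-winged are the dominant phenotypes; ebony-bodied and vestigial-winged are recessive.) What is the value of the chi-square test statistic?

0.084

A dihybrid F₂ with independent assortment and complete dominance at both loci gives a 9:3:3:1 phenotypic ratio.
Total ratio parts = 16. Expected numbers out of 211:
  gray-bodied normal-winged: 211 × 9/16 = 118.6875
  gray-bodied vestigial-winged: 211 × 3/16 = 39.5625
  ebony-bodied normal-winged: 211 × 3/16 = 39.5625
  ebony-bodied vestigial-winged: 211 × 1/16 = 13.1875
χ² = Σ (O − E)² / E
  gray-bodied normal-winged: (117 − 118.6875)² / 118.6875 = 0.0240
  gray-bodied vestigial-winged: (40 − 39.5625)² / 39.5625 = 0.0048
  ebony-bodied normal-winged: (41 − 39.5625)² / 39.5625 = 0.0522
  ebony-bodied vestigial-winged: (13 − 13.1875)² / 13.1875 = 0.0027
χ² = 0.0240 + 0.0048 + 0.0522 + 0.0027 = 0.0837 ≈ 0.084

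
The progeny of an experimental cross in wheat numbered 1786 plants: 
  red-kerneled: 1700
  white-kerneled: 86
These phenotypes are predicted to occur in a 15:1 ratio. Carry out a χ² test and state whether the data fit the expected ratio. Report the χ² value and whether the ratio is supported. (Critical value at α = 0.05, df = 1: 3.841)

Total ratio parts = 16. Expected numbers out of 1786:
  red-kerneled: 1786 × 15/16 = 1674.375
  white-kerneled: 1786 × 1/16 = 111.625
χ² = Σ (O − E)² / E
  red-kerneled: (1700 − 1674.375)² / 1674.375 = 0.3922
  white-kerneled: (86 − 111.625)² / 111.625 = 5.8826
χ² = 0.3922 + 5.8826 = 6.2748 ≈ 6.275
Degrees of freedom = 2 − 1 = 1; critical value at α = 0.05 is 3.841.
Since 6.275 > 3.841, we reject the null hypothesis — the data do not fit the 15:1 ratio.

6.275; not consistent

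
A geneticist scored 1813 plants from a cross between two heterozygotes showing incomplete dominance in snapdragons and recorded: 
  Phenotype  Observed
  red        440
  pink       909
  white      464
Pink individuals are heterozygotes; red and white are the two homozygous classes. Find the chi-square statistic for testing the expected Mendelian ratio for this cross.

0.649

With incomplete dominance, a heterozygote × heterozygote cross gives a 1:2:1 phenotypic ratio.
Total ratio parts = 4. Expected numbers out of 1813:
  red: 1813 × 1/4 = 453.25
  pink: 1813 × 2/4 = 906.5
  white: 1813 × 1/4 = 453.25
χ² = Σ (O − E)² / E
  red: (440 − 453.25)² / 453.25 = 0.3873
  pink: (909 − 906.5)² / 906.5 = 0.0069
  white: (464 − 453.25)² / 453.25 = 0.2550
χ² = 0.3873 + 0.0069 + 0.2550 = 0.6492 ≈ 0.649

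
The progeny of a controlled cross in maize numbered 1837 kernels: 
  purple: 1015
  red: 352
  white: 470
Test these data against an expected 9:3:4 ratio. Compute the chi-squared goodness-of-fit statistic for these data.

The 9:3:4 ratio has 16 parts, so with N = 1837 the expected counts are:
  purple: 1837 × 9/16 = 1033.3125
  red: 1837 × 3/16 = 344.4375
  white: 1837 × 4/16 = 459.25
χ² = Σ (O − E)² / E
  purple: (1015 − 1033.3125)² / 1033.3125 = 0.3245
  red: (352 − 344.4375)² / 344.4375 = 0.1660
  white: (470 − 459.25)² / 459.25 = 0.2516
χ² = 0.3245 + 0.1660 + 0.2516 = 0.7421 ≈ 0.742

0.742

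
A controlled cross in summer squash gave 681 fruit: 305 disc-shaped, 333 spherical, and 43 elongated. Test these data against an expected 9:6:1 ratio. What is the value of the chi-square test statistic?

39.508

The 9:6:1 ratio has 16 parts, so with N = 681 the expected counts are:
  disc-shaped: 681 × 9/16 = 383.0625
  spherical: 681 × 6/16 = 255.375
  elongated: 681 × 1/16 = 42.5625
χ² = Σ (O − E)² / E
  disc-shaped: (305 − 383.0625)² / 383.0625 = 15.9080
  spherical: (333 − 255.375)² / 255.375 = 23.5953
  elongated: (43 − 42.5625)² / 42.5625 = 0.0045
χ² = 15.9080 + 23.5953 + 0.0045 = 39.5078 ≈ 39.508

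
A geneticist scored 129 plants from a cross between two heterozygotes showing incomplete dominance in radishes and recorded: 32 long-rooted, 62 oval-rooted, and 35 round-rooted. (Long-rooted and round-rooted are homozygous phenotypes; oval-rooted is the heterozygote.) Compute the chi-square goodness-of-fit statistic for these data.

With incomplete dominance, a heterozygote × heterozygote cross gives a 1:2:1 phenotypic ratio.
Under the 1:2:1 hypothesis (Σ ratio = 4, N = 129):
  long-rooted: 129 × 1/4 = 32.25
  oval-rooted: 129 × 2/4 = 64.5
  round-rooted: 129 × 1/4 = 32.25
χ² = Σ (O − E)² / E
  long-rooted: (32 − 32.25)² / 32.25 = 0.0019
  oval-rooted: (62 − 64.5)² / 64.5 = 0.0969
  round-rooted: (35 − 32.25)² / 32.25 = 0.2345
χ² = 0.0019 + 0.0969 + 0.2345 = 0.3333 ≈ 0.333

0.333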